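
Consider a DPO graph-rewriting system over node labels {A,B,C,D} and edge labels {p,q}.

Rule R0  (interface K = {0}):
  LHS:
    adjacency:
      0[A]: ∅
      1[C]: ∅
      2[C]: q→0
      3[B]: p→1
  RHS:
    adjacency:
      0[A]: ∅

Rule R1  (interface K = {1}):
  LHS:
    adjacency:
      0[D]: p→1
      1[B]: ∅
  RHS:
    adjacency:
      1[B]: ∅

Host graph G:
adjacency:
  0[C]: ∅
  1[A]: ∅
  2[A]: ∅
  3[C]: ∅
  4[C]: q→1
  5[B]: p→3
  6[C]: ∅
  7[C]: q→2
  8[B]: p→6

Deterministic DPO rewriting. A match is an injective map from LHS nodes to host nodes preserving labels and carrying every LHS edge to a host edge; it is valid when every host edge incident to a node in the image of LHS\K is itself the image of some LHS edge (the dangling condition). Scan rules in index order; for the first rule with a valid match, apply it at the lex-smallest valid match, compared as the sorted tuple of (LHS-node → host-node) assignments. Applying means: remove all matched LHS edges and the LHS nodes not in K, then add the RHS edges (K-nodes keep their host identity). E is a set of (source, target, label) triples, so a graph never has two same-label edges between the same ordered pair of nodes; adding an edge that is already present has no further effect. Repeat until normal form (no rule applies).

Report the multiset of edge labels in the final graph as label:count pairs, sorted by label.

Answer: (no edges)

Steps:
initial: |V|=9 |E|=4  E = 4-q->1 5-p->3 7-q->2 8-p->6
step 1: apply R0 at {0↦1, 1↦3, 2↦4, 3↦5}  → |V|=6 |E|=2  E = 7-q->2 8-p->6
step 2: apply R0 at {0↦2, 1↦6, 2↦7, 3↦8}  → |V|=3 |E|=0  E = ∅
final graph: no rule applies after step 2
NF edges: []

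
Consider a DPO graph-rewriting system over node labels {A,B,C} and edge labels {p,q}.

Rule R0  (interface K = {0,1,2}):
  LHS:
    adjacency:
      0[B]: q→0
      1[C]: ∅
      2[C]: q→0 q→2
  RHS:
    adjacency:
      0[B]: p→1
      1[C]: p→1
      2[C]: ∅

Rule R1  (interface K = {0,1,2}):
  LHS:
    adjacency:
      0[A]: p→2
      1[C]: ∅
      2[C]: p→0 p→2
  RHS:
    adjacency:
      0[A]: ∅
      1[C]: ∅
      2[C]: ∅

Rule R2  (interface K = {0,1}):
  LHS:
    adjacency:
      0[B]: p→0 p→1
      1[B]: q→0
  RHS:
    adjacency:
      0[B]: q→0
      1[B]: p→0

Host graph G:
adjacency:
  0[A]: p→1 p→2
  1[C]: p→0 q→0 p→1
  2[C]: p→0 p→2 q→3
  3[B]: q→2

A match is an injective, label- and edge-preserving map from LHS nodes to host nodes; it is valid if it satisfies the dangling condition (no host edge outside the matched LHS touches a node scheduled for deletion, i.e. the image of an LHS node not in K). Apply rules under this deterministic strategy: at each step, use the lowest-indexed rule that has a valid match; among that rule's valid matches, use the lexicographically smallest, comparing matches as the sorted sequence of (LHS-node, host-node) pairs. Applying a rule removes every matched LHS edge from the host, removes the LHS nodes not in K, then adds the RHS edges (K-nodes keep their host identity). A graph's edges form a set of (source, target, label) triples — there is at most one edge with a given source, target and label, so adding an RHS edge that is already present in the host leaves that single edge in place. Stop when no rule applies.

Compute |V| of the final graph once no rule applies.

[0] host  ⇒  4 nodes, 9 edges  {0-p->1 0-p->2 1-p->0 1-q->0 1-p->1 2-p->0 2-p->2 2-q->3 3-q->2}
[1] R1 @ {0↦0, 1↦1, 2↦2}  ⇒  4 nodes, 6 edges  {0-p->1 1-p->0 1-q->0 1-p->1 2-q->3 3-q->2}
[2] R1 @ {0↦0, 1↦2, 2↦1}  ⇒  4 nodes, 3 edges  {1-q->0 2-q->3 3-q->2}
final graph: no rule applies after step 2
NF nodes: {0:A, 1:C, 2:C, 3:B}

Answer: 4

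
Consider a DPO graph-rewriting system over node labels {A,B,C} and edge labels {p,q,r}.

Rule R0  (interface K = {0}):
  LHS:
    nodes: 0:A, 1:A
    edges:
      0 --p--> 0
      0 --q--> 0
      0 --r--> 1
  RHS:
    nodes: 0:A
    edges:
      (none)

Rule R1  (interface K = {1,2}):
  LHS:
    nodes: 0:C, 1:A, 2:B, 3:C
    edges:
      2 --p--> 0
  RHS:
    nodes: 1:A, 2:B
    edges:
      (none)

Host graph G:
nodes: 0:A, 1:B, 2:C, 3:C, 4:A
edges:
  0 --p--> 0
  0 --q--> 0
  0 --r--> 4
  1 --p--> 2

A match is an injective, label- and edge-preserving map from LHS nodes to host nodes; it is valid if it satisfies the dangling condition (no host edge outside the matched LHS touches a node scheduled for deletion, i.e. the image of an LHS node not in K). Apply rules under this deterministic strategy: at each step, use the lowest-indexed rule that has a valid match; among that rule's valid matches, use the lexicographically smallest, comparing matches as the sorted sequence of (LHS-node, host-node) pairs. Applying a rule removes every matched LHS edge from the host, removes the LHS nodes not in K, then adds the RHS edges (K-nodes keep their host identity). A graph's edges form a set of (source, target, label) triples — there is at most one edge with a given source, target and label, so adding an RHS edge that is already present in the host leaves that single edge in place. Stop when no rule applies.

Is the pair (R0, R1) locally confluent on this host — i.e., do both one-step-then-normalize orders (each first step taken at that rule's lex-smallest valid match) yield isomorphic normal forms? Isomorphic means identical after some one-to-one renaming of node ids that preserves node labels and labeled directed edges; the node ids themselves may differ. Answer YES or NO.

Answer: YES

Rewrite trace:
branch R0-first: apply at {0↦0, 1↦4} → |E|=1, then 1 more step(s) → NF |V|=2 |E|=0 V={0:A, 1:B} E=∅
branch R1-first: apply at {0↦2, 1↦0, 2↦1, 3↦3} → |E|=3, then 1 more step(s) → NF |V|=2 |E|=0 V={0:A, 1:B} E=∅
graphs isomorphic (equal up to label-preserving node renaming)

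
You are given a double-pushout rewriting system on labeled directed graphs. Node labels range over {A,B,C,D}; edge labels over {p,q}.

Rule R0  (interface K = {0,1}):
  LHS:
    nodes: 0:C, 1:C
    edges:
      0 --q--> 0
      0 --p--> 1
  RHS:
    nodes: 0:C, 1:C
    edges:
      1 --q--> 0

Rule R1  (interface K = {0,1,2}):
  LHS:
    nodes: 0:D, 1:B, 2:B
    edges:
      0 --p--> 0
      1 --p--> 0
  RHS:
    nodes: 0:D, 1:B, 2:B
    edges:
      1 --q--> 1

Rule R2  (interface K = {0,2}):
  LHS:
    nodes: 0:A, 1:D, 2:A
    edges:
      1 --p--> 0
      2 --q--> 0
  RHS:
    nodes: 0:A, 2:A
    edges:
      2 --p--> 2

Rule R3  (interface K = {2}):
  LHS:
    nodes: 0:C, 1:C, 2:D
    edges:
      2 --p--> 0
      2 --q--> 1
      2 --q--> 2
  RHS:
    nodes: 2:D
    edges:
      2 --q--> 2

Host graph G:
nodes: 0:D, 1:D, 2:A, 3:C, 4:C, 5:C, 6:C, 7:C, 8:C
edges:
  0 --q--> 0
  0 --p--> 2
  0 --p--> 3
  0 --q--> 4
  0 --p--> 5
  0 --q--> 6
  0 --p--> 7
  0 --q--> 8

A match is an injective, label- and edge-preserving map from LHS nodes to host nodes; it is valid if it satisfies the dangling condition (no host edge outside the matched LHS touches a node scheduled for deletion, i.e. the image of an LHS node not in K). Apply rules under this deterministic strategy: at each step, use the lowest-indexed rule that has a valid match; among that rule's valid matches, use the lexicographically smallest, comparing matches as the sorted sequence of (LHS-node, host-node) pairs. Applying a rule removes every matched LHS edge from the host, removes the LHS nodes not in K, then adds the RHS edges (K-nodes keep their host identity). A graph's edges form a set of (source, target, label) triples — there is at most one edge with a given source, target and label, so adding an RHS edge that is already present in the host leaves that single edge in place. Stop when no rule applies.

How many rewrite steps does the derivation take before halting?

start.  V:9 E:8  edges: 0-q->0 0-p->2 0-p->3 0-q->4 0-p->5 0-q->6 0-p->7 0-q->8
1. fire R3 via {0↦3, 1↦4, 2↦0}  →  V:7 E:6  edges: 0-q->0 0-p->2 0-p->5 0-q->6 0-p->7 0-q->8
2. fire R3 via {0↦5, 1↦6, 2↦0}  →  V:5 E:4  edges: 0-q->0 0-p->2 0-p->7 0-q->8
3. fire R3 via {0↦7, 1↦8, 2↦0}  →  V:3 E:2  edges: 0-q->0 0-p->2
normal form: no rule applies after step 3

Answer: 3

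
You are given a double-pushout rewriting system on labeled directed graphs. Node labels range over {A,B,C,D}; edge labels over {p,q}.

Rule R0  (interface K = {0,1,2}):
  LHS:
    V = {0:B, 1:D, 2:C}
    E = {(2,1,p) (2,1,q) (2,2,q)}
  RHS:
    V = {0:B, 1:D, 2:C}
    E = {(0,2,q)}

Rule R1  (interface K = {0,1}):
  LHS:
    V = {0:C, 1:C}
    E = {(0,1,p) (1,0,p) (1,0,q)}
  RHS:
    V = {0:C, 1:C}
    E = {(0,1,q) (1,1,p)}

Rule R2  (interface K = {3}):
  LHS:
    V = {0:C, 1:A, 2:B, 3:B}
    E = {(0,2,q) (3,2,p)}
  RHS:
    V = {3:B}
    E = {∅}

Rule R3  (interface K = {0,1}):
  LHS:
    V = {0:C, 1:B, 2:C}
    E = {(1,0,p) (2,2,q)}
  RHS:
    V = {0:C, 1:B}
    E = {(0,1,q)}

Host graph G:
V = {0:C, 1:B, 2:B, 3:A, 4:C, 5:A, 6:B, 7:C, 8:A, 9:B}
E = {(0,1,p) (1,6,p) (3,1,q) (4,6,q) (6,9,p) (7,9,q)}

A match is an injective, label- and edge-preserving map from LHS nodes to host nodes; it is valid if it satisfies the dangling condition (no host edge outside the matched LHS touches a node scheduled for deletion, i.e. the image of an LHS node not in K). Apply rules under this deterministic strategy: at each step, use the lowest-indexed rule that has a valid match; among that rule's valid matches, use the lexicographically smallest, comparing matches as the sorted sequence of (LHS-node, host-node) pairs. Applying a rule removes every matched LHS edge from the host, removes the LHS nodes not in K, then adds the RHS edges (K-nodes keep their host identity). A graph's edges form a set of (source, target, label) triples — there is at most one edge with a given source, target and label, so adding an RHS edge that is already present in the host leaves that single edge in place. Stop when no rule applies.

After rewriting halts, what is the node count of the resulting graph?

initial: |V|=10 |E|=6  E = 0-p->1 1-p->6 3-q->1 4-q->6 6-p->9 7-q->9
step 1: apply R2 at {0↦7, 1↦5, 2↦9, 3↦6}  → |V|=7 |E|=4  E = 0-p->1 1-p->6 3-q->1 4-q->6
step 2: apply R2 at {0↦4, 1↦8, 2↦6, 3↦1}  → |V|=4 |E|=2  E = 0-p->1 3-q->1
normal form: no rule applies after step 2
NF nodes: {0:C, 1:B, 2:B, 3:A}

Answer: 4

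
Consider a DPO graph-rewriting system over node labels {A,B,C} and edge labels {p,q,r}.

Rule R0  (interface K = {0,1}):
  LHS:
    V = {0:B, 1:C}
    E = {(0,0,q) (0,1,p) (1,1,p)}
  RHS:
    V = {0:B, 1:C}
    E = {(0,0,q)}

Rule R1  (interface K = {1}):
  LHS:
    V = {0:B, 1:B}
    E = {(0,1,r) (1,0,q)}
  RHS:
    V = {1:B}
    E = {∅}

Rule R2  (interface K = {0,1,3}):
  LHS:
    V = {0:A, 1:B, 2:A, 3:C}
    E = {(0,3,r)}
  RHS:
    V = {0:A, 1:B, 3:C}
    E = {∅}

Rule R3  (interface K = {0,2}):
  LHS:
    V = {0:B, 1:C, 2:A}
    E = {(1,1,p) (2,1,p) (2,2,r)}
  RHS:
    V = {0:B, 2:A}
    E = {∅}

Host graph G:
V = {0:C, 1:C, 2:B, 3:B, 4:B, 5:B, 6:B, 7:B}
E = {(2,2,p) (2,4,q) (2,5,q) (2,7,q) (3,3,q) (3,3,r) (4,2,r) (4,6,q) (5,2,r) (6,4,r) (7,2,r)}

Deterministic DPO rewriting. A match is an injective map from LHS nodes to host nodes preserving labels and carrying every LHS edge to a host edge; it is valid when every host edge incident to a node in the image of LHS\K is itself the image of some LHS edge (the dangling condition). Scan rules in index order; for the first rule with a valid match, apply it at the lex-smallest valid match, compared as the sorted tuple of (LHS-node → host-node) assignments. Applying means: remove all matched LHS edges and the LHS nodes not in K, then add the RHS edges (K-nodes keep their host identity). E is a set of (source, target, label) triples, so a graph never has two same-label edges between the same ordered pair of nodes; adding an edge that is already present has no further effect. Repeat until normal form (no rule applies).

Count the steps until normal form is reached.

Answer: 4

Rewrite trace:
[0] host  ⇒  8 nodes, 11 edges  {2-p->2 2-q->4 2-q->5 2-q->7 3-q->3 3-r->3 4-r->2 4-q->6 5-r->2 6-r->4 7-r->2}
[1] R1 @ {0↦5, 1↦2}  ⇒  7 nodes, 9 edges  {2-p->2 2-q->4 2-q->7 3-q->3 3-r->3 4-r->2 4-q->6 6-r->4 7-r->2}
[2] R1 @ {0↦6, 1↦4}  ⇒  6 nodes, 7 edges  {2-p->2 2-q->4 2-q->7 3-q->3 3-r->3 4-r->2 7-r->2}
[3] R1 @ {0↦4, 1↦2}  ⇒  5 nodes, 5 edges  {2-p->2 2-q->7 3-q->3 3-r->3 7-r->2}
[4] R1 @ {0↦7, 1↦2}  ⇒  4 nodes, 3 edges  {2-p->2 3-q->3 3-r->3}
normal form: no rule applies after step 4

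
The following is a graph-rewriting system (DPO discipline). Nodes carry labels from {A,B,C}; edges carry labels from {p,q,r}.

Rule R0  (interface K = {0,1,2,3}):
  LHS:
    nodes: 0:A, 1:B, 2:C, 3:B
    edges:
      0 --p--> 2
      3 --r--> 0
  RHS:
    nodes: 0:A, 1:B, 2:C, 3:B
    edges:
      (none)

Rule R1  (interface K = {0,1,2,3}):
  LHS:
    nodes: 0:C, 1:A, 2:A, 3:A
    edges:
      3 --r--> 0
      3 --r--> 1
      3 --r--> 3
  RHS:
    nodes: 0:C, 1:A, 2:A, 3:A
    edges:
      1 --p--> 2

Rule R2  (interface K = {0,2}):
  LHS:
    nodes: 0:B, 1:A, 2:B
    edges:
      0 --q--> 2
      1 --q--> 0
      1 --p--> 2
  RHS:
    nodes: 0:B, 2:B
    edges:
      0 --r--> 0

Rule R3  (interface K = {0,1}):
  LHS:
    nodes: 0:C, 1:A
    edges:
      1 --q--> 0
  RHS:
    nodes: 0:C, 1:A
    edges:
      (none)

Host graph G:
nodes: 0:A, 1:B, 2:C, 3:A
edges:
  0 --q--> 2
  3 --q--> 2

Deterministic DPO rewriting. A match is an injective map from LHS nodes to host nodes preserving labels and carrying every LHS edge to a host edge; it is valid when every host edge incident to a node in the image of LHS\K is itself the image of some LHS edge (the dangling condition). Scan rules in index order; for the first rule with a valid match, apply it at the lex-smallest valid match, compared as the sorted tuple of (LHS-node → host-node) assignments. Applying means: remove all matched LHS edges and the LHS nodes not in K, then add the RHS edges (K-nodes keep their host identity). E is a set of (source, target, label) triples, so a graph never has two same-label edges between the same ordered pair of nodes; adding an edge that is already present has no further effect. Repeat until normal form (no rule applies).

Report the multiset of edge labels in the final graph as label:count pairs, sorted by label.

Answer: (no edges)

Derivation:
start.  V:4 E:2  edges: 0-q->2 3-q->2
1. fire R3 via {0↦2, 1↦0}  →  V:4 E:1  edges: 3-q->2
2. fire R3 via {0↦2, 1↦3}  →  V:4 E:0  edges: ∅
normal form: no rule applies after step 2
NF edges: []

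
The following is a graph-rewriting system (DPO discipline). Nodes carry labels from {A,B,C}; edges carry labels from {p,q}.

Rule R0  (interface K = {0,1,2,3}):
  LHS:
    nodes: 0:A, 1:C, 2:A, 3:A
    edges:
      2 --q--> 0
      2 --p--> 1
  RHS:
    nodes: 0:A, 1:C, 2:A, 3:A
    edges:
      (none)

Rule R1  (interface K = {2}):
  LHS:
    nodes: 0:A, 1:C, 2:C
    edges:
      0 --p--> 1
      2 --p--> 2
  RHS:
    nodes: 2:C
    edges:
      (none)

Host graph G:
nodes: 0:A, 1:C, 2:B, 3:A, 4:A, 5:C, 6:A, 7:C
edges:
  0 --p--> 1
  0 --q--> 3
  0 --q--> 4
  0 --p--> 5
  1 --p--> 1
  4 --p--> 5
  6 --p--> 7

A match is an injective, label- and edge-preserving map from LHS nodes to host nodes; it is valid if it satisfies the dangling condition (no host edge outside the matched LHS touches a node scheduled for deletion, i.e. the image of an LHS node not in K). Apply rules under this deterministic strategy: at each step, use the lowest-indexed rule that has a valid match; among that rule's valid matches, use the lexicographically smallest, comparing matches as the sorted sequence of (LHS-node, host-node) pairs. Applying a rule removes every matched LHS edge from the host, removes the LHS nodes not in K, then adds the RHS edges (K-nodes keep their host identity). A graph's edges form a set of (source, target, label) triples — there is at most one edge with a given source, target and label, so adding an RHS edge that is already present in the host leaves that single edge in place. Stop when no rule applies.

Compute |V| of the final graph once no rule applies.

Answer: 6

Derivation:
start.  V:8 E:7  edges: 0-p->1 0-q->3 0-q->4 0-p->5 1-p->1 4-p->5 6-p->7
1. fire R0 via {0↦3, 1↦1, 2↦0, 3↦4}  →  V:8 E:5  edges: 0-q->4 0-p->5 1-p->1 4-p->5 6-p->7
2. fire R0 via {0↦4, 1↦5, 2↦0, 3↦3}  →  V:8 E:3  edges: 1-p->1 4-p->5 6-p->7
3. fire R1 via {0↦4, 1↦5, 2↦1}  →  V:6 E:1  edges: 6-p->7
normal form: no rule applies after step 3
NF nodes: {0:A, 1:C, 2:B, 3:A, 6:A, 7:C}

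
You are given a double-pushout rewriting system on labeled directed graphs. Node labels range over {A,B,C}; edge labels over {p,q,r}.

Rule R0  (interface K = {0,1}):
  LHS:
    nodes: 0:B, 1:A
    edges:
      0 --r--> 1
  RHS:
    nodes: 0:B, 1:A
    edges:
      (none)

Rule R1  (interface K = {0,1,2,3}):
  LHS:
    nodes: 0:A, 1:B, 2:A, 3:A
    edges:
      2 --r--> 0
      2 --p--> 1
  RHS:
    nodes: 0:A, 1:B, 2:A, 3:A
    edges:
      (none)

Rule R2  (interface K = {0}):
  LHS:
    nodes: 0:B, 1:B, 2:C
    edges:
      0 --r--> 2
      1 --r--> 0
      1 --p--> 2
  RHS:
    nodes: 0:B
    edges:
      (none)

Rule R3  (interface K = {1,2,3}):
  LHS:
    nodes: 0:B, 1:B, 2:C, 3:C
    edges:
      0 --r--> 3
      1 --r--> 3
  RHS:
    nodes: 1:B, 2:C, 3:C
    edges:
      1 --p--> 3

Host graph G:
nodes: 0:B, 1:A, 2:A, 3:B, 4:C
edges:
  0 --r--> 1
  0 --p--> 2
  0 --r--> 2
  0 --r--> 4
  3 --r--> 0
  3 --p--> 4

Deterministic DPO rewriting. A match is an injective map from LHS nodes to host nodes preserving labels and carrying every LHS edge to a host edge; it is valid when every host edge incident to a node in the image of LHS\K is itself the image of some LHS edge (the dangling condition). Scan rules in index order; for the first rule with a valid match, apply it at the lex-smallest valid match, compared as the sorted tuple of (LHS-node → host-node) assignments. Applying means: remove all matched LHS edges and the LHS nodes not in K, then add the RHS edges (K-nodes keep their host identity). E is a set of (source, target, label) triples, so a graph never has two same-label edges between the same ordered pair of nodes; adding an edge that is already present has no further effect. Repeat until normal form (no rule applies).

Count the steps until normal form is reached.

Answer: 3

Derivation:
initial: |V|=5 |E|=6  E = 0-r->1 0-p->2 0-r->2 0-r->4 3-r->0 3-p->4
step 1: apply R0 at {0↦0, 1↦1}  → |V|=5 |E|=5  E = 0-p->2 0-r->2 0-r->4 3-r->0 3-p->4
step 2: apply R0 at {0↦0, 1↦2}  → |V|=5 |E|=4  E = 0-p->2 0-r->4 3-r->0 3-p->4
step 3: apply R2 at {0↦0, 1↦3, 2↦4}  → |V|=3 |E|=1  E = 0-p->2
halt: no rule applies after step 3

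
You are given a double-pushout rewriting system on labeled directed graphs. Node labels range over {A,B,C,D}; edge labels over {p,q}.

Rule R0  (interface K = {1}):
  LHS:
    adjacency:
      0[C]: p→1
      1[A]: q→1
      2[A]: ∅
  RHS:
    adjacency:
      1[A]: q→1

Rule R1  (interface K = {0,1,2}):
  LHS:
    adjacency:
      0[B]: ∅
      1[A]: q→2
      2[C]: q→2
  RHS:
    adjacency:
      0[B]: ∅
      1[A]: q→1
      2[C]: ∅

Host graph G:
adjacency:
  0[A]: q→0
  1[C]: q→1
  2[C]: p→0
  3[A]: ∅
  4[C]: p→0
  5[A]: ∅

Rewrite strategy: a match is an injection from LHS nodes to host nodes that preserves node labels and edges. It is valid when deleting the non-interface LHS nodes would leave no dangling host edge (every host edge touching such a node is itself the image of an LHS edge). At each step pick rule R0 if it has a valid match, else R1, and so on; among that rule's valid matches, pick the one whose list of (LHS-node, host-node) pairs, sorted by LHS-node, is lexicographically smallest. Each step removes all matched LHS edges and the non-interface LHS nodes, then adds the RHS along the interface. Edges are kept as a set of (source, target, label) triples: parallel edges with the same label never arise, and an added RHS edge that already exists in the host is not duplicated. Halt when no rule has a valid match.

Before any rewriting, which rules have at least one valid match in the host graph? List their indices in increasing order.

Answer: [R0]

Rewrite trace:
R0: 4 valid matches — {0↦2, 1↦0, 2↦3}, {0↦2, 1↦0, 2↦5}, {0↦4, 1↦0, 2↦3} (+1 more)
R1: no valid match — LHS pattern not found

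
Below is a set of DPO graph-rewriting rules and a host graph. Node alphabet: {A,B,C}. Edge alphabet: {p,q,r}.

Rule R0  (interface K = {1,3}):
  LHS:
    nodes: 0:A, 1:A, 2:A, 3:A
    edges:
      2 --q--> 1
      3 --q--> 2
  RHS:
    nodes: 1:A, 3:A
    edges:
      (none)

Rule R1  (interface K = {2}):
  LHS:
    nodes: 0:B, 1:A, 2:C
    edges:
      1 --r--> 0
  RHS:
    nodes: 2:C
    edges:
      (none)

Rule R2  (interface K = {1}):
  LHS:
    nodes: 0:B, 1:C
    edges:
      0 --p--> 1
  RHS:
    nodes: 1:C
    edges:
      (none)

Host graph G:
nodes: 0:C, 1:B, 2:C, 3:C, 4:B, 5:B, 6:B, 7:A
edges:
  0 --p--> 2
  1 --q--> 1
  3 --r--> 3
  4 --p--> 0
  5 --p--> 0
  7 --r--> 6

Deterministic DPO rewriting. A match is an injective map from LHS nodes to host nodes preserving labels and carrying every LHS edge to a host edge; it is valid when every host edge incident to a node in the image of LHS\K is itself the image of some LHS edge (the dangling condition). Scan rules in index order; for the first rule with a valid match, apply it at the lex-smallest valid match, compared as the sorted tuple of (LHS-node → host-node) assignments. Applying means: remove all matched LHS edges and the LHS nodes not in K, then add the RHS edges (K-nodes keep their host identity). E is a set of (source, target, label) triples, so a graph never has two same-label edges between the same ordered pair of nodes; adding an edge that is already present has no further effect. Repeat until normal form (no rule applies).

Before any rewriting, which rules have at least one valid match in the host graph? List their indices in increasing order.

Answer: [R1,R2]

Rewrite trace:
R0: no valid match — LHS pattern not found
R1: 3 valid matches — {0↦6, 1↦7, 2↦0}, {0↦6, 1↦7, 2↦2}, {0↦6, 1↦7, 2↦3}
R2: 2 valid matches — {0↦4, 1↦0}, {0↦5, 1↦0}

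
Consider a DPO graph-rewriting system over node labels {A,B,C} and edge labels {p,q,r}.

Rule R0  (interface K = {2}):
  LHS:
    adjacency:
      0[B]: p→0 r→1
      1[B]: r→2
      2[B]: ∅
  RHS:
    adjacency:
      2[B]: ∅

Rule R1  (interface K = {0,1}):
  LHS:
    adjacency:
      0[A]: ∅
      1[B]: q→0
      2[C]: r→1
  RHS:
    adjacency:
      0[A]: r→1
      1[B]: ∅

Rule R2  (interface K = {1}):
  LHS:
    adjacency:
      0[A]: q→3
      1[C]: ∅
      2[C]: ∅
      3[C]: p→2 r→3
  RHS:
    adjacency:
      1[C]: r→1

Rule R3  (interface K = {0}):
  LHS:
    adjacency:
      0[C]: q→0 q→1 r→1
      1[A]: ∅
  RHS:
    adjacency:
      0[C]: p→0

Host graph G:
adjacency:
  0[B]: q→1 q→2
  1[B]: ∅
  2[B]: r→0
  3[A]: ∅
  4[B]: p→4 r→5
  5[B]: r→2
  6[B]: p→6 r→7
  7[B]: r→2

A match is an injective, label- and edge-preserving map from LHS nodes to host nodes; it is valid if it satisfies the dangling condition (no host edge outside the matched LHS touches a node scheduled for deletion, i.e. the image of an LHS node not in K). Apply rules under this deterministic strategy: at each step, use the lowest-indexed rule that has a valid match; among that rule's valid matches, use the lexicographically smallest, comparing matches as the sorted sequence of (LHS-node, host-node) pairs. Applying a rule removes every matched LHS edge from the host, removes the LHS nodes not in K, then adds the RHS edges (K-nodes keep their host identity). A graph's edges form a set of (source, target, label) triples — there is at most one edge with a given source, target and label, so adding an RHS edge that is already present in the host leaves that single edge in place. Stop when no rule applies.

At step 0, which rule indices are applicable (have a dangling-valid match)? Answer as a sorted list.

Answer: [R0]

Rewrite trace:
R0: 2 valid matches — {0↦4, 1↦5, 2↦2}, {0↦6, 1↦7, 2↦2}
R1: no valid match — LHS pattern not found
R2: no valid match — LHS pattern not found
R3: no valid match — LHS pattern not found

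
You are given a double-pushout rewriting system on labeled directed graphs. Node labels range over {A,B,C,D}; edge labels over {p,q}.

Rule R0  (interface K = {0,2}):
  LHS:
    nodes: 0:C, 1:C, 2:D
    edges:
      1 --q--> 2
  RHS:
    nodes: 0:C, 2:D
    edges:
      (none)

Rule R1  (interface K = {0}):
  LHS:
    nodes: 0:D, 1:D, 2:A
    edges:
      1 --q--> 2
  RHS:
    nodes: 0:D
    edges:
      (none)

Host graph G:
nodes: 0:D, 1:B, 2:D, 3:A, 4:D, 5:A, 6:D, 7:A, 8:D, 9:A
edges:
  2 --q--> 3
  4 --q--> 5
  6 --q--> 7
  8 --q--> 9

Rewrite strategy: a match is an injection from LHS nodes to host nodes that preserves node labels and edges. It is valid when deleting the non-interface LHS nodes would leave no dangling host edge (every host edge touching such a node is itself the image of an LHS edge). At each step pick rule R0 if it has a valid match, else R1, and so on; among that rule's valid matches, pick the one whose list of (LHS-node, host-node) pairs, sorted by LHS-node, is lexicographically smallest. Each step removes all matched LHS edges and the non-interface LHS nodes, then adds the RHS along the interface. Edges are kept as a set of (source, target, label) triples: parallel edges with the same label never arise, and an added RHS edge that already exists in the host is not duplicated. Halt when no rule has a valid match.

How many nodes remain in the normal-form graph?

Answer: 2

Rewrite trace:
initial: |V|=10 |E|=4  E = 2-q->3 4-q->5 6-q->7 8-q->9
step 1: apply R1 at {0↦0, 1↦2, 2↦3}  → |V|=8 |E|=3  E = 4-q->5 6-q->7 8-q->9
step 2: apply R1 at {0↦0, 1↦4, 2↦5}  → |V|=6 |E|=2  E = 6-q->7 8-q->9
step 3: apply R1 at {0↦0, 1↦6, 2↦7}  → |V|=4 |E|=1  E = 8-q->9
step 4: apply R1 at {0↦0, 1↦8, 2↦9}  → |V|=2 |E|=0  E = ∅
halt: no rule applies after step 4
NF nodes: {0:D, 1:B}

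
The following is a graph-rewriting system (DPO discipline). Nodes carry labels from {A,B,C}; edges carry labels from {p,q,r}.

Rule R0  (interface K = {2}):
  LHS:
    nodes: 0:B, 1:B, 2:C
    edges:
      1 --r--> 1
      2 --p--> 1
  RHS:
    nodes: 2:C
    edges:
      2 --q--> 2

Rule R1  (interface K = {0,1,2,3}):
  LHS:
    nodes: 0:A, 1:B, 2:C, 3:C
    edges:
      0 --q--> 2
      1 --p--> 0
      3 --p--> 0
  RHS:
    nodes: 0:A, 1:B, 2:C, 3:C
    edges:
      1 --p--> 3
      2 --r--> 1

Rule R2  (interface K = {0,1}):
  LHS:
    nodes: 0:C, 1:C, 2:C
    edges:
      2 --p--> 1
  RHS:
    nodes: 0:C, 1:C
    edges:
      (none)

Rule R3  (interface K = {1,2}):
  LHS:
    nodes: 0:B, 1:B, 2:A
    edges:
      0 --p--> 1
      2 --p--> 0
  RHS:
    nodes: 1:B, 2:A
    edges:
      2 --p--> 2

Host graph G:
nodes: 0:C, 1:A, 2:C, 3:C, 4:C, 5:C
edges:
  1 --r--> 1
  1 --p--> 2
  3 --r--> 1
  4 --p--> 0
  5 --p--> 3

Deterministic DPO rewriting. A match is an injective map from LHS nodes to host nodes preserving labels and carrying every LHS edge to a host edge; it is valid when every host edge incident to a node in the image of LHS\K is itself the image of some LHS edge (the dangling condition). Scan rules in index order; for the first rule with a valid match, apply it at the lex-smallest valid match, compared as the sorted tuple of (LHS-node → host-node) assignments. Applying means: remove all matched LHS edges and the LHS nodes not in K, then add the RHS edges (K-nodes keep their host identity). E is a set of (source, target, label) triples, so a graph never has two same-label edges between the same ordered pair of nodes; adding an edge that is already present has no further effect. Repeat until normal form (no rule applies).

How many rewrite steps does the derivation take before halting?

[0] host  ⇒  6 nodes, 5 edges  {1-r->1 1-p->2 3-r->1 4-p->0 5-p->3}
[1] R2 @ {0↦0, 1↦3, 2↦5}  ⇒  5 nodes, 4 edges  {1-r->1 1-p->2 3-r->1 4-p->0}
[2] R2 @ {0↦2, 1↦0, 2↦4}  ⇒  4 nodes, 3 edges  {1-r->1 1-p->2 3-r->1}
normal form: no rule applies after step 2

Answer: 2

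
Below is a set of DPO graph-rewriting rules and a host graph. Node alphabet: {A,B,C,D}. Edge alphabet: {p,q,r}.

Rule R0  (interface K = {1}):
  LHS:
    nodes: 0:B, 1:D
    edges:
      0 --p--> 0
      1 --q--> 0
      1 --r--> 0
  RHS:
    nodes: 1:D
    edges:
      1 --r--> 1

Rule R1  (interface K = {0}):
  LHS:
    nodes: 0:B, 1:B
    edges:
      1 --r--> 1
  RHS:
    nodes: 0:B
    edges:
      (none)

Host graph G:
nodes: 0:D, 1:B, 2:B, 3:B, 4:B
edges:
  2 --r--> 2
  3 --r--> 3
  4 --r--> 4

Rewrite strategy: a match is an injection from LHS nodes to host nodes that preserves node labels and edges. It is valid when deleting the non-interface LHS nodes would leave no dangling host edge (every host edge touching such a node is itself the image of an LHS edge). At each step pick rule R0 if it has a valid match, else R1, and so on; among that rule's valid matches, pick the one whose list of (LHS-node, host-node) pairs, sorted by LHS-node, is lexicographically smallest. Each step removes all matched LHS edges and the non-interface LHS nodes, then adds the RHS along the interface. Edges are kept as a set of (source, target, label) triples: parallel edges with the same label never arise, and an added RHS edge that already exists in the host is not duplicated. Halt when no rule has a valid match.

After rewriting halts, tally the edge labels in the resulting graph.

Answer: (no edges)

Derivation:
[0] host  ⇒  5 nodes, 3 edges  {2-r->2 3-r->3 4-r->4}
[1] R1 @ {0↦1, 1↦2}  ⇒  4 nodes, 2 edges  {3-r->3 4-r->4}
[2] R1 @ {0↦1, 1↦3}  ⇒  3 nodes, 1 edges  {4-r->4}
[3] R1 @ {0↦1, 1↦4}  ⇒  2 nodes, 0 edges  {∅}
normal form: no rule applies after step 3
NF edges: []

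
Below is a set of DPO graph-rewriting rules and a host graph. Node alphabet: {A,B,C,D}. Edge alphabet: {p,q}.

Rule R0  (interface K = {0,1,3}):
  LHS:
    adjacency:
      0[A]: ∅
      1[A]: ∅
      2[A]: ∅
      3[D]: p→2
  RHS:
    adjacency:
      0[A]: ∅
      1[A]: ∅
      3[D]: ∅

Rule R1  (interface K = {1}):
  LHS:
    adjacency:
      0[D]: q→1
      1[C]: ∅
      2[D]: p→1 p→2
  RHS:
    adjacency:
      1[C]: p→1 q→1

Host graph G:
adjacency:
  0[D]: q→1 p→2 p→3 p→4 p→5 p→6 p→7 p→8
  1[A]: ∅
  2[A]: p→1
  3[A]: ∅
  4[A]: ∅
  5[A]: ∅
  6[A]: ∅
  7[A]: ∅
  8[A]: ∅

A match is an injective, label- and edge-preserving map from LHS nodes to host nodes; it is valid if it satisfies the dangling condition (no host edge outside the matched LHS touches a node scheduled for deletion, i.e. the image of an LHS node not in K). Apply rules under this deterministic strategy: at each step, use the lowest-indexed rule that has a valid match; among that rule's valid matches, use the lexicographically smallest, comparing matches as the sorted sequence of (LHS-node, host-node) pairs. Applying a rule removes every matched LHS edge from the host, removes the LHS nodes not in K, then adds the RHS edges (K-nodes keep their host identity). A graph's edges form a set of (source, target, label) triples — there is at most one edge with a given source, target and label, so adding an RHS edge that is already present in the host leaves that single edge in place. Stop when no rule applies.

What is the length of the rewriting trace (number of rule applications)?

initial: |V|=9 |E|=9  E = 0-q->1 0-p->2 0-p->3 0-p->4 0-p->5 0-p->6 0-p->7 0-p->8 2-p->1
step 1: apply R0 at {0↦1, 1↦2, 2↦3, 3↦0}  → |V|=8 |E|=8  E = 0-q->1 0-p->2 0-p->4 0-p->5 0-p->6 0-p->7 0-p->8 2-p->1
step 2: apply R0 at {0↦1, 1↦2, 2↦4, 3↦0}  → |V|=7 |E|=7  E = 0-q->1 0-p->2 0-p->5 0-p->6 0-p->7 0-p->8 2-p->1
step 3: apply R0 at {0↦1, 1↦2, 2↦5, 3↦0}  → |V|=6 |E|=6  E = 0-q->1 0-p->2 0-p->6 0-p->7 0-p->8 2-p->1
step 4: apply R0 at {0↦1, 1↦2, 2↦6, 3↦0}  → |V|=5 |E|=5  E = 0-q->1 0-p->2 0-p->7 0-p->8 2-p->1
step 5: apply R0 at {0↦1, 1↦2, 2↦7, 3↦0}  → |V|=4 |E|=4  E = 0-q->1 0-p->2 0-p->8 2-p->1
step 6: apply R0 at {0↦1, 1↦2, 2↦8, 3↦0}  → |V|=3 |E|=3  E = 0-q->1 0-p->2 2-p->1
final graph: no rule applies after step 6

Answer: 6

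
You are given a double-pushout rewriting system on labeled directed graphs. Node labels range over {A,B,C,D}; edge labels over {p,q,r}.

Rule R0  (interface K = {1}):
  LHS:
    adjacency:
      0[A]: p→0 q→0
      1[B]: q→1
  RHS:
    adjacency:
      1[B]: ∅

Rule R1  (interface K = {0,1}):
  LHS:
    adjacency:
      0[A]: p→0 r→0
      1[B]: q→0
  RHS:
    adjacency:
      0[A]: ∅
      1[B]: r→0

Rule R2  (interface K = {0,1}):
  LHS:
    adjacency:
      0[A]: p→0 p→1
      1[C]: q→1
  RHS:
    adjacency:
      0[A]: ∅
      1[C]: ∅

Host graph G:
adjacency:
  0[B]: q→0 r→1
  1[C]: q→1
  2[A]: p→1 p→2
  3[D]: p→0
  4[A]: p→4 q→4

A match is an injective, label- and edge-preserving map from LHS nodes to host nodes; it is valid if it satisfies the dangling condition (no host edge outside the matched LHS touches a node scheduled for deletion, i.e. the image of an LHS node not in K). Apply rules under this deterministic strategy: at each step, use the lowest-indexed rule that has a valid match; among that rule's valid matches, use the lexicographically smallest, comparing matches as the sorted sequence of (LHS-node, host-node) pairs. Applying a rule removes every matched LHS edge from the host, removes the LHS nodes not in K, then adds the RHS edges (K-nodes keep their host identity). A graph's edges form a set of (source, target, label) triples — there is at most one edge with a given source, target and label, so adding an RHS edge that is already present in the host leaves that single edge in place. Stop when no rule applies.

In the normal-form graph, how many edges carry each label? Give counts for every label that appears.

Answer: p:1 r:1

Steps:
[0] host  ⇒  5 nodes, 8 edges  {0-q->0 0-r->1 1-q->1 2-p->1 2-p->2 3-p->0 4-p->4 4-q->4}
[1] R0 @ {0↦4, 1↦0}  ⇒  4 nodes, 5 edges  {0-r->1 1-q->1 2-p->1 2-p->2 3-p->0}
[2] R2 @ {0↦2, 1↦1}  ⇒  4 nodes, 2 edges  {0-r->1 3-p->0}
normal form: no rule applies after step 2
NF edges: [(0, 1, 'r'), (3, 0, 'p')]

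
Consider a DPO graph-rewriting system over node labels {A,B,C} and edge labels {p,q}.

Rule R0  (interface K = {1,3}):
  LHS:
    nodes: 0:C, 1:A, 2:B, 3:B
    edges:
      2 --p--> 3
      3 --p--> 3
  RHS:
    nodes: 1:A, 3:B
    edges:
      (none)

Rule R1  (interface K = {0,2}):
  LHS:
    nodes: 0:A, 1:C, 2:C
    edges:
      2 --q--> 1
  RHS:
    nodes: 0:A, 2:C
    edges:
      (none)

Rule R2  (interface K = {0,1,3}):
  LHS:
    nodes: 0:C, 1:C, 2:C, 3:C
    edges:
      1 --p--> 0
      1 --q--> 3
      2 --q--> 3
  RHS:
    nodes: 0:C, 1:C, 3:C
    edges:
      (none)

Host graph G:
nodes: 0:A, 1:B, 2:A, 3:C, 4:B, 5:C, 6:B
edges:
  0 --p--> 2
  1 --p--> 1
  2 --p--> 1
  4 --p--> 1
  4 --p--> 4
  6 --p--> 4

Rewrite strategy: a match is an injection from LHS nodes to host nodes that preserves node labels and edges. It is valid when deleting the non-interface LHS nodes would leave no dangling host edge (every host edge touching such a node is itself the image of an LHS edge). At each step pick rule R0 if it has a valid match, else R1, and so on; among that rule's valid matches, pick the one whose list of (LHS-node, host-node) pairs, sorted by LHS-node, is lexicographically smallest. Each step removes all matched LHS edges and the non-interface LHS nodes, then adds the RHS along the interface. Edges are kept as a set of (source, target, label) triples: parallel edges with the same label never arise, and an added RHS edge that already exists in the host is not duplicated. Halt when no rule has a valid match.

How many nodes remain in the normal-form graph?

Answer: 3

Rewrite trace:
[0] host  ⇒  7 nodes, 6 edges  {0-p->2 1-p->1 2-p->1 4-p->1 4-p->4 6-p->4}
[1] R0 @ {0↦3, 1↦0, 2↦6, 3↦4}  ⇒  5 nodes, 4 edges  {0-p->2 1-p->1 2-p->1 4-p->1}
[2] R0 @ {0↦5, 1↦0, 2↦4, 3↦1}  ⇒  3 nodes, 2 edges  {0-p->2 2-p->1}
final graph: no rule applies after step 2
NF nodes: {0:A, 1:B, 2:A}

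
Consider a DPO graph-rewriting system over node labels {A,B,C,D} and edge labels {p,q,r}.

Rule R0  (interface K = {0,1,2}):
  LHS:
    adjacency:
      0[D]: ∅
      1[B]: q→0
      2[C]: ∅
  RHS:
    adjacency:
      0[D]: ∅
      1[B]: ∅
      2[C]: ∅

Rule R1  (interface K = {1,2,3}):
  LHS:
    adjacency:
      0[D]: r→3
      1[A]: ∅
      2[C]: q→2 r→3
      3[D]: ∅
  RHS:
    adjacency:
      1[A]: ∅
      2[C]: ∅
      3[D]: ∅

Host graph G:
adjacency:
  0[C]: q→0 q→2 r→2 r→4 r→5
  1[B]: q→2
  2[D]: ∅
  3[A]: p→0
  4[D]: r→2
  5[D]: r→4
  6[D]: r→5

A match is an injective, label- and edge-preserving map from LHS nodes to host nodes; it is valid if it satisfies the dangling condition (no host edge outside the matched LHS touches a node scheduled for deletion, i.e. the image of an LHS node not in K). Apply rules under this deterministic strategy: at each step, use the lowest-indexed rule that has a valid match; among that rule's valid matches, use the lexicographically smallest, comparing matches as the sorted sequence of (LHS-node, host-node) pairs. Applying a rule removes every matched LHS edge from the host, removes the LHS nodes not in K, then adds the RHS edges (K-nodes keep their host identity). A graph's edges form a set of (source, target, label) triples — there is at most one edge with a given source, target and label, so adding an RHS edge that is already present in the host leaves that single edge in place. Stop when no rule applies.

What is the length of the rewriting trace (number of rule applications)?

Answer: 2

Rewrite trace:
initial: |V|=7 |E|=10  E = 0-q->0 0-q->2 0-r->2 0-r->4 0-r->5 1-q->2 3-p->0 4-r->2 5-r->4 6-r->5
step 1: apply R0 at {0↦2, 1↦1, 2↦0}  → |V|=7 |E|=9  E = 0-q->0 0-q->2 0-r->2 0-r->4 0-r->5 3-p->0 4-r->2 5-r->4 6-r->5
step 2: apply R1 at {0↦6, 1↦3, 2↦0, 3↦5}  → |V|=6 |E|=6  E = 0-q->2 0-r->2 0-r->4 3-p->0 4-r->2 5-r->4
halt: no rule applies after step 2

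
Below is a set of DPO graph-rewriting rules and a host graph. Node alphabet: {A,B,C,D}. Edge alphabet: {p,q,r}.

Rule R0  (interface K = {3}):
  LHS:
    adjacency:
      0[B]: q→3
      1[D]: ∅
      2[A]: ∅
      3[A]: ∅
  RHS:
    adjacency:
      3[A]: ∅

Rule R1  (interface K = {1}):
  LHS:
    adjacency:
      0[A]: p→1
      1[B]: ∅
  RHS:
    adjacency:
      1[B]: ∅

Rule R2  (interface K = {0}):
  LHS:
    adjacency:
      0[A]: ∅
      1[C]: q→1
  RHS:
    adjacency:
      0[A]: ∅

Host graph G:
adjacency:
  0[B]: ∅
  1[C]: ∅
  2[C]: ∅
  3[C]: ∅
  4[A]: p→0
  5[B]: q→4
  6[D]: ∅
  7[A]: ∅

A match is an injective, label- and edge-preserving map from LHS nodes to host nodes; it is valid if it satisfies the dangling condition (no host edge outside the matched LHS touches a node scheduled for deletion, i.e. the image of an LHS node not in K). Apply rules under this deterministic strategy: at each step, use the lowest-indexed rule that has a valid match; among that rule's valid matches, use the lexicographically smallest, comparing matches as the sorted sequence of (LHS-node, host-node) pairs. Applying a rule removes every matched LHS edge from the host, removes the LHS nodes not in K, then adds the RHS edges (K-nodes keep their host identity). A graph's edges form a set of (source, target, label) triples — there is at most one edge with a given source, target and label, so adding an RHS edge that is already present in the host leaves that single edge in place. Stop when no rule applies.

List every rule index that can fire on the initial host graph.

R0: 1 valid match — {0↦5, 1↦6, 2↦7, 3↦4}
R1: no valid match — 1 raw match, all fail dangling condition
R2: no valid match — LHS pattern not found

Answer: [R0]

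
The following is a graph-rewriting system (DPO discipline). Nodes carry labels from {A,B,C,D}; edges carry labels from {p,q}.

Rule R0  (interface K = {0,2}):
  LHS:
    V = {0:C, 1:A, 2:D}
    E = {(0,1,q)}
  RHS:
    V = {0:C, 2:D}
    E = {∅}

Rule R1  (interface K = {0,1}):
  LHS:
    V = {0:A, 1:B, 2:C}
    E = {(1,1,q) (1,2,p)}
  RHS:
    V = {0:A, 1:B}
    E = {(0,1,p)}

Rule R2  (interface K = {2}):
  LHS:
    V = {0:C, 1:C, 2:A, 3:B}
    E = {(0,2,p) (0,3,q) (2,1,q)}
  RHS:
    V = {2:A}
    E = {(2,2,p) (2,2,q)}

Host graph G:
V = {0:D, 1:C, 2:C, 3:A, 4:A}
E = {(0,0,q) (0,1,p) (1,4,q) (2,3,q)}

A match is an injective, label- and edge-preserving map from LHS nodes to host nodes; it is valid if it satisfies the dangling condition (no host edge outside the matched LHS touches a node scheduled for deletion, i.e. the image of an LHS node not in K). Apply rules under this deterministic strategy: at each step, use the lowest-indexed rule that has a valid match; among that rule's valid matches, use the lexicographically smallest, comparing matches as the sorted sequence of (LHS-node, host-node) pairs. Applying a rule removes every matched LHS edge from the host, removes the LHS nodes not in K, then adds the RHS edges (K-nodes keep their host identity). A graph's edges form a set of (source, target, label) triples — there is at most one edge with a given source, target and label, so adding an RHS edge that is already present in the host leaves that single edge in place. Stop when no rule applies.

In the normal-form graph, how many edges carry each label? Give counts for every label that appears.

Answer: p:1 q:1

Derivation:
initial: |V|=5 |E|=4  E = 0-q->0 0-p->1 1-q->4 2-q->3
step 1: apply R0 at {0↦1, 1↦4, 2↦0}  → |V|=4 |E|=3  E = 0-q->0 0-p->1 2-q->3
step 2: apply R0 at {0↦2, 1↦3, 2↦0}  → |V|=3 |E|=2  E = 0-q->0 0-p->1
normal form: no rule applies after step 2
NF edges: [(0, 0, 'q'), (0, 1, 'p')]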